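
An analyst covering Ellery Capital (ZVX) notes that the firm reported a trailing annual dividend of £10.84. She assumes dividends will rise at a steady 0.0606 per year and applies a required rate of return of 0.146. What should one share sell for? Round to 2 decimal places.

£134.62

Gordon growth model: P₀ = D₁/(r − g). D₁ = 10.84 × (1 + 0.0606) = 11.4969.
P₀ = 11.4969 / (0.146 − 0.0606) = 11.4969 / 0.0854 = 134.6242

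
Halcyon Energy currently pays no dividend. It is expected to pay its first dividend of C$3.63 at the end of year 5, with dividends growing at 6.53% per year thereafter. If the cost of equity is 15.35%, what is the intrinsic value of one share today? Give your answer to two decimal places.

Deferred-dividend DDM. At t=4 the remaining stream is a growing perpetuity with first payment D_5 = 3.63.
V_4 = D_5/(r−g) = 3.63/(0.1535−0.0653) = 41.1565
P₀ = V_4/(1+r)^4 = 41.1565/(1+0.1535)^4 = 23.2470

C$23.25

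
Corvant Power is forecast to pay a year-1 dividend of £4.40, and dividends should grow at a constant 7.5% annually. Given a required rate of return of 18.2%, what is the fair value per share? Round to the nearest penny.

£41.12

Gordon growth model: P₀ = D₁/(r − g), with D₁ = 4.40 given directly.
P₀ = 4.4000 / (0.182 − 0.075) = 4.4000 / 0.107 = 41.1215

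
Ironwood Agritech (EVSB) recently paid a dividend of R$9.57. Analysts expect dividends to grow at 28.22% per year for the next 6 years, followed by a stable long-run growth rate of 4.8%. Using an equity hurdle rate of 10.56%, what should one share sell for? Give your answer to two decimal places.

Two-stage DDM. Project D₁…D_6 at 0.2822, terminal growth 0.048, discount at r = 0.1056.
D_1 = 12.2707
D_2 = 15.7334
D_3 = 20.1734
D_4 = 25.8663
D_5 = 33.1658
D_6 = 42.5252
Terminal value at t=6: TV = D_7/(r−g) = 44.5664/(0.1056−0.048) = 773.7228
P₀ = 12.2707/(1+0.1056)^1 + 15.7334/(1+0.1056)^2 + 20.1734/(1+0.1056)^3 + 25.8663/(1+0.1056)^4 + 33.1658/(1+0.1056)^5 + 42.5252/(1+0.1056)^6 + 773.7228/(1+0.1056)^6 = 523.2107

R$523.21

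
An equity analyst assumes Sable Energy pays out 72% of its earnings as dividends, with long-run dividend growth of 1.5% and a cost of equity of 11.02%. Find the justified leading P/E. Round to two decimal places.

Justified leading P/E = b/(r−g) = 0.72/(0.1102−0.015) = 7.5630

7.56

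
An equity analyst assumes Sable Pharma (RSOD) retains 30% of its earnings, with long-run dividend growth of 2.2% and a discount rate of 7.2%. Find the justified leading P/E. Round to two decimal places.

14.00

Payout ratio b = 1 − 0.30 = 0.70.
Justified leading P/E = b/(r−g) = 0.70/(0.072−0.022) = 14.0000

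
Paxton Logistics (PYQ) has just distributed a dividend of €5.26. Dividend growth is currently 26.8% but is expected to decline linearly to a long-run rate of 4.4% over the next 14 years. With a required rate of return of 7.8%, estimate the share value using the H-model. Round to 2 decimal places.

H-model: P₀ = D₀[(1+g_L) + H(g_S−g_L)]/(r−g_L), with H = 14/2 = 7.
P₀ = 5.26 × [(1+0.044) + 7×(0.268−0.044)] / (0.078−0.044)
   = 5.26 × 2.6120 / 0.034 = 404.0918

€404.09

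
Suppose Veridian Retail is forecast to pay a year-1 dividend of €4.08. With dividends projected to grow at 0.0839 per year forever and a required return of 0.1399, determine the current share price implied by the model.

€72.86

Gordon growth model: P₀ = D₁/(r − g), with D₁ = 4.08 given directly.
P₀ = 4.0800 / (0.1399 − 0.0839) = 4.0800 / 0.056 = 72.8571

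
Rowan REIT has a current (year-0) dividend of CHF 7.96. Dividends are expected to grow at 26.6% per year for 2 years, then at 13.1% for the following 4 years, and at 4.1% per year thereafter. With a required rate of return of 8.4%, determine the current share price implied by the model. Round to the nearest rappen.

CHF 379.98

Three-stage DDM. Project D₁…D_6; terminal Gordon value at t=6 with g = 0.041; discount at r = 0.084.
D_1 = 10.0774
D_2 = 12.7579
D_3 = 14.4292
D_4 = 16.3195
D_5 = 18.4573
D_6 = 20.8752
TV_6 = 21.7311/(0.084−0.041) = 505.3743
P₀ = Σ Dₜ/(1+r)ᵗ + TV_6/(1+r)^6 = 379.9843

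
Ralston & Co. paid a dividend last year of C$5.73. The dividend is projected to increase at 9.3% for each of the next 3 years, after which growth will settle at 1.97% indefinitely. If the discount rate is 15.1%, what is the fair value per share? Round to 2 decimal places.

Two-stage DDM. Project D₁…D_3 at 0.093, terminal growth 0.0197, discount at r = 0.151.
D_1 = 6.2629
D_2 = 6.8453
D_3 = 7.4820
Terminal value at t=3: TV = D_4/(r−g) = 7.6293/(0.151−0.0197) = 58.1062
P₀ = 6.2629/(1+0.151)^1 + 6.8453/(1+0.151)^2 + 7.4820/(1+0.151)^3 + 58.1062/(1+0.151)^3 = 53.6213

C$53.62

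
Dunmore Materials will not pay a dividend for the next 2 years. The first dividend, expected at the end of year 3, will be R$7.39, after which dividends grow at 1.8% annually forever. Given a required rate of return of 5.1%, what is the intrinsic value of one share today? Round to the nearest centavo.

Deferred-dividend DDM. At t=2 the remaining stream is a growing perpetuity with first payment D_3 = 7.39.
V_2 = D_3/(r−g) = 7.39/(0.051−0.018) = 223.9394
P₀ = V_2/(1+r)^2 = 223.9394/(1+0.051)^2 = 202.7333

R$202.73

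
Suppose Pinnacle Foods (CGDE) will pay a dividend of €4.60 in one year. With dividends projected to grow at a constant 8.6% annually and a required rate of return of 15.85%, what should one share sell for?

Gordon growth model: P₀ = D₁/(r − g), with D₁ = 4.60 given directly.
P₀ = 4.6000 / (0.1585 − 0.086) = 4.6000 / 0.0725 = 63.4483

€63.45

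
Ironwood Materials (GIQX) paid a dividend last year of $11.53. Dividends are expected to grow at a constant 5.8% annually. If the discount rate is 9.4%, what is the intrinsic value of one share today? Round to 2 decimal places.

$338.85

Gordon growth model: P₀ = D₁/(r − g). D₁ = 11.53 × (1 + 0.058) = 12.1987.
P₀ = 12.1987 / (0.094 − 0.058) = 12.1987 / 0.036 = 338.8539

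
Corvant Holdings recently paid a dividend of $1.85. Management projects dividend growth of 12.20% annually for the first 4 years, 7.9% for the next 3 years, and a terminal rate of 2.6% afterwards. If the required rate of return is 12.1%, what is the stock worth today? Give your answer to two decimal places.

Three-stage DDM. Project D₁…D_7; terminal Gordon value at t=7 with g = 0.026; discount at r = 0.121.
D_1 = 2.0757
D_2 = 2.3289
D_3 = 2.6131
D_4 = 2.9319
D_5 = 3.1635
D_6 = 3.4134
D_7 = 3.6830
TV_7 = 3.7788/(0.121−0.026) = 39.7769
P₀ = Σ Dₜ/(1+r)ᵗ + TV_7/(1+r)^7 = 30.4603

$30.46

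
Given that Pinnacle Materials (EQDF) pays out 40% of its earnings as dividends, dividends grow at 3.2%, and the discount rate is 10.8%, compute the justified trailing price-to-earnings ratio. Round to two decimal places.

Justified trailing P/E = b(1+g)/(r−g) = 0.40×(1+0.032)/(0.108−0.032) = 5.4316

5.43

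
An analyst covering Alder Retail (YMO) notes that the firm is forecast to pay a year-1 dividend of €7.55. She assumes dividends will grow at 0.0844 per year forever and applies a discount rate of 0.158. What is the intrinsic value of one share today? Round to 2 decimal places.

€102.58

Gordon growth model: P₀ = D₁/(r − g), with D₁ = 7.55 given directly.
P₀ = 7.5500 / (0.158 − 0.0844) = 7.5500 / 0.0736 = 102.5815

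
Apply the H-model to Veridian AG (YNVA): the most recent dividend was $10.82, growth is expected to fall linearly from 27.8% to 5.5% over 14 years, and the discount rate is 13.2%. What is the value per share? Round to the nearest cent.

H-model: P₀ = D₀[(1+g_L) + H(g_S−g_L)]/(r−g_L), with H = 14/2 = 7.
P₀ = 10.82 × [(1+0.055) + 7×(0.278−0.055)] / (0.132−0.055)
   = 10.82 × 2.6160 / 0.077 = 367.5990

$367.60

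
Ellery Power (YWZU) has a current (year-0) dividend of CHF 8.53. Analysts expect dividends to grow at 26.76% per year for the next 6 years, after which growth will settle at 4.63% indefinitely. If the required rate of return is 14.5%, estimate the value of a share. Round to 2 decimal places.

Two-stage DDM. Project D₁…D_6 at 0.2676, terminal growth 0.0463, discount at r = 0.145.
D_1 = 10.8126
D_2 = 13.7061
D_3 = 17.3738
D_4 = 22.0231
D_5 = 27.9164
D_6 = 35.3869
Terminal value at t=6: TV = D_7/(r−g) = 37.0253/(0.145−0.0463) = 375.1297
P₀ = 10.8126/(1+0.145)^1 + 13.7061/(1+0.145)^2 + 17.3738/(1+0.145)^3 + 22.0231/(1+0.145)^4 + 27.9164/(1+0.145)^5 + 35.3869/(1+0.145)^6 + 375.1297/(1+0.145)^6 = 240.6488

CHF 240.65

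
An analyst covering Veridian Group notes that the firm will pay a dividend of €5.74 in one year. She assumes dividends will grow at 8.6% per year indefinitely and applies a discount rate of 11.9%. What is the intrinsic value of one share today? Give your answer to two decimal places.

€173.94

Gordon growth model: P₀ = D₁/(r − g), with D₁ = 5.74 given directly.
P₀ = 5.7400 / (0.119 − 0.086) = 5.7400 / 0.033 = 173.9394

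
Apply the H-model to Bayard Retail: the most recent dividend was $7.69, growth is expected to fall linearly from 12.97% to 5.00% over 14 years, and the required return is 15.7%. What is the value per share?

$115.56

H-model: P₀ = D₀[(1+g_L) + H(g_S−g_L)]/(r−g_L), with H = 14/2 = 7.
P₀ = 7.69 × [(1+0.05) + 7×(0.1297−0.05)] / (0.157−0.05)
   = 7.69 × 1.6079 / 0.107 = 115.5584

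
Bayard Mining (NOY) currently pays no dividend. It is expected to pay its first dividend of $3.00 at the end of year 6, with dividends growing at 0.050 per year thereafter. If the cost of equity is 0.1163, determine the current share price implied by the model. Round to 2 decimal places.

Deferred-dividend DDM. At t=5 the remaining stream is a growing perpetuity with first payment D_6 = 3.00.
V_5 = D_6/(r−g) = 3.00/(0.1163−0.05) = 45.2489
P₀ = V_5/(1+r)^5 = 45.2489/(1+0.1163)^5 = 26.1038

$26.10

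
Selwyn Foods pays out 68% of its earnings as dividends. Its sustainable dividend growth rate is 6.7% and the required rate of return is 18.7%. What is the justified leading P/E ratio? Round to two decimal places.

5.67

Justified leading P/E = b/(r−g) = 0.68/(0.187−0.067) = 5.6667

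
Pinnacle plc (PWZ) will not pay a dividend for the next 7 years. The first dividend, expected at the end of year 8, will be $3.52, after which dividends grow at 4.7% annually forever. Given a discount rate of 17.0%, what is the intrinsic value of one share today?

$9.54

Deferred-dividend DDM. At t=7 the remaining stream is a growing perpetuity with first payment D_8 = 3.52.
V_7 = D_8/(r−g) = 3.52/(0.17−0.047) = 28.6179
P₀ = V_7/(1+r)^7 = 28.6179/(1+0.17)^7 = 9.5353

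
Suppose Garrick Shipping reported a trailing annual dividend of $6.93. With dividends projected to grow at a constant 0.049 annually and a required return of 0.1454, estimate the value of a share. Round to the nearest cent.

Gordon growth model: P₀ = D₁/(r − g). D₁ = 6.93 × (1 + 0.049) = 7.2696.
P₀ = 7.2696 / (0.1454 − 0.049) = 7.2696 / 0.0964 = 75.4105

$75.41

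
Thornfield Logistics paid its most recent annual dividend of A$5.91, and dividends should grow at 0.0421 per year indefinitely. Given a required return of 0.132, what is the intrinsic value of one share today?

Gordon growth model: P₀ = D₁/(r − g). D₁ = 5.91 × (1 + 0.0421) = 6.1588.
P₀ = 6.1588 / (0.132 − 0.0421) = 6.1588 / 0.0899 = 68.5074

A$68.51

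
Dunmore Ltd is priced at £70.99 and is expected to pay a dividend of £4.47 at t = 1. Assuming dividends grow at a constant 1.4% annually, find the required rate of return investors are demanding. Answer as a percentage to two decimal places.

7.70%

Rearranging the constant-growth DDM: r = D₁/P₀ + g.
r = 4.4700 / 70.99 + 0.014 = 0.06297 + 0.014 = 0.07697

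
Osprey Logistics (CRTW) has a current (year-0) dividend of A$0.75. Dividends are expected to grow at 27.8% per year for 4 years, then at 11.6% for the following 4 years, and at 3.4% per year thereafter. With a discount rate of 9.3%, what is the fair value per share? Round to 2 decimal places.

Three-stage DDM. Project D₁…D_8; terminal Gordon value at t=8 with g = 0.034; discount at r = 0.093.
D_1 = 0.9585
D_2 = 1.2250
D_3 = 1.5655
D_4 = 2.0007
D_5 = 2.2328
D_6 = 2.4918
D_7 = 2.7808
D_8 = 3.1034
TV_8 = 3.2089/(0.093−0.034) = 54.3889
P₀ = Σ Dₜ/(1+r)ᵗ + TV_8/(1+r)^8 = 37.1141

A$37.11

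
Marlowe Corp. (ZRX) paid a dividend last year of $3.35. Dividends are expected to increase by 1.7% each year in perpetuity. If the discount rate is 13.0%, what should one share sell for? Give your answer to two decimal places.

$30.15

Gordon growth model: P₀ = D₁/(r − g). D₁ = 3.35 × (1 + 0.017) = 3.4069.
P₀ = 3.4069 / (0.13 − 0.017) = 3.4069 / 0.113 = 30.1500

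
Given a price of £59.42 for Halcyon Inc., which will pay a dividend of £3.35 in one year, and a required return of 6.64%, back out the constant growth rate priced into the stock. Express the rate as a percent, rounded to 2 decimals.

1.00%

From P₀ = D₁/(r − g), the implied growth is g = r − D₁/P₀.
g = 0.0664 − 3.35/59.42 = 0.0664 − 0.05638 = 0.01002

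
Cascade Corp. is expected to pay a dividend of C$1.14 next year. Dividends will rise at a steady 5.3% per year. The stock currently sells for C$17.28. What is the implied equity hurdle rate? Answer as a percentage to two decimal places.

Rearranging the constant-growth DDM: r = D₁/P₀ + g.
r = 1.1400 / 17.28 + 0.053 = 0.06597 + 0.053 = 0.11897

11.90%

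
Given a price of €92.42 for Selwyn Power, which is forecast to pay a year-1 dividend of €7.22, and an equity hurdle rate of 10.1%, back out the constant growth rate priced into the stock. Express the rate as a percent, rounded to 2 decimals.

2.29%

From P₀ = D₁/(r − g), the implied growth is g = r − D₁/P₀.
g = 0.101 − 7.22/92.42 = 0.101 − 0.07812 = 0.02288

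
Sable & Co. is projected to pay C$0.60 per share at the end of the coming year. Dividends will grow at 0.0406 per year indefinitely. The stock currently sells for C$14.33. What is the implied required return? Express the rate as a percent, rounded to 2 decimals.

8.25%

Rearranging the constant-growth DDM: r = D₁/P₀ + g.
r = 0.6000 / 14.33 + 0.0406 = 0.04187 + 0.0406 = 0.08247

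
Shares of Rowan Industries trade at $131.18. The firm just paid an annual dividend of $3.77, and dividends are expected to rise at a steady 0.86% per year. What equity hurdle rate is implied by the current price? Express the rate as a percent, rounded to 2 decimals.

Rearranging the constant-growth DDM: r = D₁/P₀ + g.
D₁ = 3.77 × (1 + 0.0086) = 3.8024.
r = 3.8024 / 131.18 + 0.0086 = 0.02899 + 0.0086 = 0.03759

3.76%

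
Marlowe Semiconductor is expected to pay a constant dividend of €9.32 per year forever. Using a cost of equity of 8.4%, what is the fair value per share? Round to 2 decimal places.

Zero-growth DDM (perpetuity): P₀ = D/r = 9.32 / 0.084 = 110.9524

€110.95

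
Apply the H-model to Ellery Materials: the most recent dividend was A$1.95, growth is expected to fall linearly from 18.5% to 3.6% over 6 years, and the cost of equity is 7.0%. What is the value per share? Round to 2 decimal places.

A$85.05

H-model: P₀ = D₀[(1+g_L) + H(g_S−g_L)]/(r−g_L), with H = 6/2 = 3.
P₀ = 1.95 × [(1+0.036) + 3×(0.185−0.036)] / (0.07−0.036)
   = 1.95 × 1.4830 / 0.034 = 85.0544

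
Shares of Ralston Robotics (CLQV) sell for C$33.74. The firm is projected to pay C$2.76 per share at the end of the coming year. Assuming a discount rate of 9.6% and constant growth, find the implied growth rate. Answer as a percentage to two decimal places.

From P₀ = D₁/(r − g), the implied growth is g = r − D₁/P₀.
g = 0.096 − 2.76/33.74 = 0.096 − 0.08180 = 0.01420

1.42%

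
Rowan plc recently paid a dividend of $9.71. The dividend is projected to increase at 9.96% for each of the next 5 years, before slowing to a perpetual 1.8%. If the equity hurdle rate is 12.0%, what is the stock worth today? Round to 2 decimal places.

Two-stage DDM. Project D₁…D_5 at 0.0996, terminal growth 0.018, discount at r = 0.12.
D_1 = 10.6771
D_2 = 11.7406
D_3 = 12.9099
D_4 = 14.1957
D_5 = 15.6096
Terminal value at t=5: TV = D_6/(r−g) = 15.8906/(0.12−0.018) = 155.7903
P₀ = 10.6771/(1+0.12)^1 + 11.7406/(1+0.12)^2 + 12.9099/(1+0.12)^3 + 14.1957/(1+0.12)^4 + 15.6096/(1+0.12)^5 + 155.7903/(1+0.12)^5 = 134.3603

$134.36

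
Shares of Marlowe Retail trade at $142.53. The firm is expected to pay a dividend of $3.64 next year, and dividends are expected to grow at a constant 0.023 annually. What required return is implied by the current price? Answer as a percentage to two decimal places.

Rearranging the constant-growth DDM: r = D₁/P₀ + g.
r = 3.6400 / 142.53 + 0.023 = 0.02554 + 0.023 = 0.04854

4.85%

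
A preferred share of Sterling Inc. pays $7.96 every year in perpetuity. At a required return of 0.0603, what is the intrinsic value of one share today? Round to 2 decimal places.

Zero-growth DDM (perpetuity): P₀ = D/r = 7.96 / 0.0603 = 132.0066

$132.01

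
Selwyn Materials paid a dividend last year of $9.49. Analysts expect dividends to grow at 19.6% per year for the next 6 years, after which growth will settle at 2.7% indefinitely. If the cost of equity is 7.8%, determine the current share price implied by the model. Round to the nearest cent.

$439.60

Two-stage DDM. Project D₁…D_6 at 0.196, terminal growth 0.027, discount at r = 0.078.
D_1 = 11.3500
D_2 = 13.5746
D_3 = 16.2353
D_4 = 19.4174
D_5 = 23.2232
D_6 = 27.7750
Terminal value at t=6: TV = D_7/(r−g) = 28.5249/(0.078−0.027) = 559.3113
P₀ = 11.3500/(1+0.078)^1 + 13.5746/(1+0.078)^2 + 16.2353/(1+0.078)^3 + 19.4174/(1+0.078)^4 + 23.2232/(1+0.078)^5 + 27.7750/(1+0.078)^6 + 559.3113/(1+0.078)^6 = 439.6025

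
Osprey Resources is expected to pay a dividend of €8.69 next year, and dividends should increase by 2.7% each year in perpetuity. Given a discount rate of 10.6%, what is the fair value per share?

Gordon growth model: P₀ = D₁/(r − g), with D₁ = 8.69 given directly.
P₀ = 8.6900 / (0.106 − 0.027) = 8.6900 / 0.079 = 110.0000

€110.00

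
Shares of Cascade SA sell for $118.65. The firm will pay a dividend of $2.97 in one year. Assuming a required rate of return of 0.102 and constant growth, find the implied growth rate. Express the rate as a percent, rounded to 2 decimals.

From P₀ = D₁/(r − g), the implied growth is g = r − D₁/P₀.
g = 0.102 − 2.97/118.65 = 0.102 − 0.02503 = 0.07697

7.70%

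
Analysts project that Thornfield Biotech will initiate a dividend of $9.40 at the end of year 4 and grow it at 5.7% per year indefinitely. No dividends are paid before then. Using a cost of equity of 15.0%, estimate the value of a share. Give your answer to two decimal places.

$66.46

Deferred-dividend DDM. At t=3 the remaining stream is a growing perpetuity with first payment D_4 = 9.40.
V_3 = D_4/(r−g) = 9.40/(0.15−0.057) = 101.0753
P₀ = V_3/(1+r)^3 = 101.0753/(1+0.15)^3 = 66.4586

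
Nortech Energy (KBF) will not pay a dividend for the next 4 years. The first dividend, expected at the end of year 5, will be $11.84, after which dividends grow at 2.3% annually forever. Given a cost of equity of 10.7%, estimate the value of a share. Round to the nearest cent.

$93.86

Deferred-dividend DDM. At t=4 the remaining stream is a growing perpetuity with first payment D_5 = 11.84.
V_4 = D_5/(r−g) = 11.84/(0.107−0.023) = 140.9524
P₀ = V_4/(1+r)^4 = 140.9524/(1+0.107)^4 = 93.8603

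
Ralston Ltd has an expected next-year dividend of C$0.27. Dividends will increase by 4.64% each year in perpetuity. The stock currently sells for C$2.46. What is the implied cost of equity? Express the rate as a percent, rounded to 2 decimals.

15.62%

Rearranging the constant-growth DDM: r = D₁/P₀ + g.
r = 0.2700 / 2.46 + 0.0464 = 0.10976 + 0.0464 = 0.15616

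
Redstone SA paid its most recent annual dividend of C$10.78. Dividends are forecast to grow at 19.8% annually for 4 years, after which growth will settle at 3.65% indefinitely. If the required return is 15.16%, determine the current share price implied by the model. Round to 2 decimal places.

C$161.33

Two-stage DDM. Project D₁…D_4 at 0.198, terminal growth 0.0365, discount at r = 0.1516.
D_1 = 12.9144
D_2 = 15.4715
D_3 = 18.5349
D_4 = 22.2048
Terminal value at t=4: TV = D_5/(r−g) = 23.0152/(0.1516−0.0365) = 199.9586
P₀ = 12.9144/(1+0.1516)^1 + 15.4715/(1+0.1516)^2 + 18.5349/(1+0.1516)^3 + 22.2048/(1+0.1516)^4 + 199.9586/(1+0.1516)^4 = 161.3349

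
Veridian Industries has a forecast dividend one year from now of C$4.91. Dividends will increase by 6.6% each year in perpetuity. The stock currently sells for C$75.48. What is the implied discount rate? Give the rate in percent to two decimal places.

13.11%

Rearranging the constant-growth DDM: r = D₁/P₀ + g.
r = 4.9100 / 75.48 + 0.066 = 0.06505 + 0.066 = 0.13105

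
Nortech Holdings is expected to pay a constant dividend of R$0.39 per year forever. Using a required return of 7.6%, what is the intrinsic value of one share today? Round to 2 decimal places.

Zero-growth DDM (perpetuity): P₀ = D/r = 0.39 / 0.076 = 5.1316

R$5.13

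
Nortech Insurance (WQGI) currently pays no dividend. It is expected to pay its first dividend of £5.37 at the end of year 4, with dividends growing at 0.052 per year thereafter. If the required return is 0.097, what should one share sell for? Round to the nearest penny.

Deferred-dividend DDM. At t=3 the remaining stream is a growing perpetuity with first payment D_4 = 5.37.
V_3 = D_4/(r−g) = 5.37/(0.097−0.052) = 119.3333
P₀ = V_3/(1+r)^3 = 119.3333/(1+0.097)^3 = 90.3945

£90.39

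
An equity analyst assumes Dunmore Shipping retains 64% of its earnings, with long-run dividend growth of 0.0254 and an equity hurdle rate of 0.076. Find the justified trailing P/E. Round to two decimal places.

Payout ratio b = 1 − 0.64 = 0.36.
Justified trailing P/E = b(1+g)/(r−g) = 0.36×(1+0.0254)/(0.076−0.0254) = 7.2953

7.30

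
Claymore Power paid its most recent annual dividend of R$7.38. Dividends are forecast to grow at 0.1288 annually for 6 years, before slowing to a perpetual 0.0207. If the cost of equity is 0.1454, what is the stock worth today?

Two-stage DDM. Project D₁…D_6 at 0.1288, terminal growth 0.0207, discount at r = 0.1454.
D_1 = 8.3305
D_2 = 9.4035
D_3 = 10.6147
D_4 = 11.9819
D_5 = 13.5251
D_6 = 15.2672
Terminal value at t=6: TV = D_7/(r−g) = 15.5832/(0.1454−0.0207) = 124.9655
P₀ = 8.3305/(1+0.1454)^1 + 9.4035/(1+0.1454)^2 + 10.6147/(1+0.1454)^3 + 11.9819/(1+0.1454)^4 + 13.5251/(1+0.1454)^5 + 15.2672/(1+0.1454)^6 + 124.9655/(1+0.1454)^6 = 97.4284

R$97.43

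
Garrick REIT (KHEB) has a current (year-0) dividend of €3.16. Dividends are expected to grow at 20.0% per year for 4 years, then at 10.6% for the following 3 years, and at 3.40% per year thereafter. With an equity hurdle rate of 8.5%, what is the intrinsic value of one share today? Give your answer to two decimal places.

€132.64

Three-stage DDM. Project D₁…D_7; terminal Gordon value at t=7 with g = 0.034; discount at r = 0.085.
D_1 = 3.7920
D_2 = 4.5504
D_3 = 5.4605
D_4 = 6.5526
D_5 = 7.2471
D_6 = 8.0153
D_7 = 8.8650
TV_7 = 9.1664/(0.085−0.034) = 179.7330
P₀ = Σ Dₜ/(1+r)ᵗ + TV_7/(1+r)^7 = 132.6401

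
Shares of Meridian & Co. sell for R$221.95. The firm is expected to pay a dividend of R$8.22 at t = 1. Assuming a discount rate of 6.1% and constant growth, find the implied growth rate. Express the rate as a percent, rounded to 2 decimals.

From P₀ = D₁/(r − g), the implied growth is g = r − D₁/P₀.
g = 0.061 − 8.22/221.95 = 0.061 − 0.03704 = 0.02396

2.40%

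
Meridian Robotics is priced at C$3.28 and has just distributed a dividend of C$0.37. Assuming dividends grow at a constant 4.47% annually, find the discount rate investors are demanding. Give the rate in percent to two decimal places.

16.25%

Rearranging the constant-growth DDM: r = D₁/P₀ + g.
D₁ = 0.37 × (1 + 0.0447) = 0.3865.
r = 0.3865 / 3.28 + 0.0447 = 0.11785 + 0.0447 = 0.16255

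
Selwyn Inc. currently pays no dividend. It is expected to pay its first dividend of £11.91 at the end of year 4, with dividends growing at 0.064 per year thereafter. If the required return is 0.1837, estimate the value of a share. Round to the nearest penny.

Deferred-dividend DDM. At t=3 the remaining stream is a growing perpetuity with first payment D_4 = 11.91.
V_3 = D_4/(r−g) = 11.91/(0.1837−0.064) = 99.4987
P₀ = V_3/(1+r)^3 = 99.4987/(1+0.1837)^3 = 59.9919

£59.99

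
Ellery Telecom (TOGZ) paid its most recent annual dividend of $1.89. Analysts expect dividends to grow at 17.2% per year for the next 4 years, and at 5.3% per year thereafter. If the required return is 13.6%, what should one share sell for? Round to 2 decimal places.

Two-stage DDM. Project D₁…D_4 at 0.172, terminal growth 0.053, discount at r = 0.136.
D_1 = 2.2151
D_2 = 2.5961
D_3 = 3.0426
D_4 = 3.5659
Terminal value at t=4: TV = D_5/(r−g) = 3.7549/(0.136−0.053) = 45.2400
P₀ = 2.2151/(1+0.136)^1 + 2.5961/(1+0.136)^2 + 3.0426/(1+0.136)^3 + 3.5659/(1+0.136)^4 + 45.2400/(1+0.136)^4 = 35.3432

$35.34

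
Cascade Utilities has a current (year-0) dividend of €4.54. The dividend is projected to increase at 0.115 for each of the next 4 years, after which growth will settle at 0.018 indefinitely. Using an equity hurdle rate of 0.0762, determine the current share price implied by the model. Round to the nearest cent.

€111.35

Two-stage DDM. Project D₁…D_4 at 0.115, terminal growth 0.018, discount at r = 0.0762.
D_1 = 5.0621
D_2 = 5.6442
D_3 = 6.2933
D_4 = 7.0171
Terminal value at t=4: TV = D_5/(r−g) = 7.1434/(0.0762−0.018) = 122.7383
P₀ = 5.0621/(1+0.0762)^1 + 5.6442/(1+0.0762)^2 + 6.2933/(1+0.0762)^3 + 7.0171/(1+0.0762)^4 + 122.7383/(1+0.0762)^4 = 111.3542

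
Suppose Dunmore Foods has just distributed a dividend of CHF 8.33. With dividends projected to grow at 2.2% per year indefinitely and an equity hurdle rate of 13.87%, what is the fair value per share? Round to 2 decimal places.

Gordon growth model: P₀ = D₁/(r − g). D₁ = 8.33 × (1 + 0.022) = 8.5133.
P₀ = 8.5133 / (0.1387 − 0.022) = 8.5133 / 0.1167 = 72.9500

CHF 72.95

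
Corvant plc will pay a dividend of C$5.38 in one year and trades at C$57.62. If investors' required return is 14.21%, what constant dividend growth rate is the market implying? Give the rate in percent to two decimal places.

4.87%

From P₀ = D₁/(r − g), the implied growth is g = r − D₁/P₀.
g = 0.1421 − 5.38/57.62 = 0.1421 − 0.09337 = 0.04873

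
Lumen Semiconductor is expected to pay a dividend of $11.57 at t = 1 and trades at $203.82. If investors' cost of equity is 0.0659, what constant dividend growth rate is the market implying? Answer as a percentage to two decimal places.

From P₀ = D₁/(r − g), the implied growth is g = r − D₁/P₀.
g = 0.0659 − 11.57/203.82 = 0.0659 − 0.05677 = 0.00913

0.91%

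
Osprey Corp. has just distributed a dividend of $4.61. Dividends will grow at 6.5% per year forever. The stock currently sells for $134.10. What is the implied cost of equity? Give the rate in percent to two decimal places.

10.16%

Rearranging the constant-growth DDM: r = D₁/P₀ + g.
D₁ = 4.61 × (1 + 0.065) = 4.9097.
r = 4.9097 / 134.10 + 0.065 = 0.03661 + 0.065 = 0.10161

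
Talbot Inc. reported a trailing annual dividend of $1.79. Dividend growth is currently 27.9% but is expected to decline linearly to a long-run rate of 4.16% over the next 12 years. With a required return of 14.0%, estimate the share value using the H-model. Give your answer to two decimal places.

$44.86

H-model: P₀ = D₀[(1+g_L) + H(g_S−g_L)]/(r−g_L), with H = 12/2 = 6.
P₀ = 1.79 × [(1+0.0416) + 6×(0.279−0.0416)] / (0.14−0.0416)
   = 1.79 × 2.4660 / 0.0984 = 44.8591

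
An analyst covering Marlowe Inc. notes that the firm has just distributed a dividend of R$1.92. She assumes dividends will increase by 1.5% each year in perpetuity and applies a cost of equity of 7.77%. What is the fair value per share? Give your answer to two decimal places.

R$31.08

Gordon growth model: P₀ = D₁/(r − g). D₁ = 1.92 × (1 + 0.015) = 1.9488.
P₀ = 1.9488 / (0.0777 − 0.015) = 1.9488 / 0.0627 = 31.0813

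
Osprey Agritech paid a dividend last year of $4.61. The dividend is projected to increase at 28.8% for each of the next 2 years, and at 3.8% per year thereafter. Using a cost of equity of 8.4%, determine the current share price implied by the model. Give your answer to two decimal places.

$158.85

Two-stage DDM. Project D₁…D_2 at 0.288, terminal growth 0.038, discount at r = 0.084.
D_1 = 5.9377
D_2 = 7.6477
Terminal value at t=2: TV = D_3/(r−g) = 7.9383/(0.084−0.038) = 172.5727
P₀ = 5.9377/(1+0.084)^1 + 7.6477/(1+0.084)^2 + 172.5727/(1+0.084)^2 = 158.8494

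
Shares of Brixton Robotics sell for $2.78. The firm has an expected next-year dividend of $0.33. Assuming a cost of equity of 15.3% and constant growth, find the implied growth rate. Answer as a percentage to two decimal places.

3.43%

From P₀ = D₁/(r − g), the implied growth is g = r − D₁/P₀.
g = 0.153 − 0.33/2.78 = 0.153 − 0.11871 = 0.03429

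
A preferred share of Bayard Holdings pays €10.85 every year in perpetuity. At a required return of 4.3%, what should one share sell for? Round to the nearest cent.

Zero-growth DDM (perpetuity): P₀ = D/r = 10.85 / 0.043 = 252.3256

€252.33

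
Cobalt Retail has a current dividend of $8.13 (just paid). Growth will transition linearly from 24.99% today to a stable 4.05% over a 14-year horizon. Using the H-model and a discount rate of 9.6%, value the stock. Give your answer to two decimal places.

$367.14

H-model: P₀ = D₀[(1+g_L) + H(g_S−g_L)]/(r−g_L), with H = 14/2 = 7.
P₀ = 8.13 × [(1+0.0405) + 7×(0.2499−0.0405)] / (0.096−0.0405)
   = 8.13 × 2.5063 / 0.0555 = 367.1391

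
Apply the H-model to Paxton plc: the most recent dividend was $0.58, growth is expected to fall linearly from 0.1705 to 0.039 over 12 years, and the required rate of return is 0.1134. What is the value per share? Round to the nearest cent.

H-model: P₀ = D₀[(1+g_L) + H(g_S−g_L)]/(r−g_L), with H = 12/2 = 6.
P₀ = 0.58 × [(1+0.039) + 6×(0.1705−0.039)] / (0.1134−0.039)
   = 0.58 × 1.8280 / 0.0744 = 14.2505

$14.25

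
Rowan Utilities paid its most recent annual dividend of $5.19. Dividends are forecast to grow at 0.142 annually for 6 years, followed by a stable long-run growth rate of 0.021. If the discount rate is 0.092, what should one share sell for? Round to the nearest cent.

Two-stage DDM. Project D₁…D_6 at 0.142, terminal growth 0.021, discount at r = 0.092.
D_1 = 5.9270
D_2 = 6.7686
D_3 = 7.7298
D_4 = 8.8274
D_5 = 10.0809
D_6 = 11.5123
Terminal value at t=6: TV = D_7/(r−g) = 11.7541/(0.092−0.021) = 165.5508
P₀ = 5.9270/(1+0.092)^1 + 6.7686/(1+0.092)^2 + 7.7298/(1+0.092)^3 + 8.8274/(1+0.092)^4 + 10.0809/(1+0.092)^5 + 11.5123/(1+0.092)^6 + 165.5508/(1+0.092)^6 = 134.1619

$134.16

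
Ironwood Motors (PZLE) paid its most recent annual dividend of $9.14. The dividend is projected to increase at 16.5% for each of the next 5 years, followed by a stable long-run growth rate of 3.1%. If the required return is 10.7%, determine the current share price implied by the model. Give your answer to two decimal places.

$213.47

Two-stage DDM. Project D₁…D_5 at 0.165, terminal growth 0.031, discount at r = 0.107.
D_1 = 10.6481
D_2 = 12.4050
D_3 = 14.4519
D_4 = 16.8364
D_5 = 19.6144
Terminal value at t=5: TV = D_6/(r−g) = 20.2225/(0.107−0.031) = 266.0853
P₀ = 10.6481/(1+0.107)^1 + 12.4050/(1+0.107)^2 + 14.4519/(1+0.107)^3 + 16.8364/(1+0.107)^4 + 19.6144/(1+0.107)^5 + 266.0853/(1+0.107)^5 = 213.4651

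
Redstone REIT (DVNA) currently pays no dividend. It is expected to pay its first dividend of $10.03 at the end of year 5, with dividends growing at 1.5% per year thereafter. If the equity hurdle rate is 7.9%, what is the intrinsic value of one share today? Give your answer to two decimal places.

$115.62

Deferred-dividend DDM. At t=4 the remaining stream is a growing perpetuity with first payment D_5 = 10.03.
V_4 = D_5/(r−g) = 10.03/(0.079−0.015) = 156.7188
P₀ = V_4/(1+r)^4 = 156.7188/(1+0.079)^4 = 115.6206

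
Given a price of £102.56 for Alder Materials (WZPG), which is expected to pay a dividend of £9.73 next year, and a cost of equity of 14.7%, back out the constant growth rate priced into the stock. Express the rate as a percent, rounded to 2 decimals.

From P₀ = D₁/(r − g), the implied growth is g = r − D₁/P₀.
g = 0.147 − 9.73/102.56 = 0.147 − 0.09487 = 0.05213

5.21%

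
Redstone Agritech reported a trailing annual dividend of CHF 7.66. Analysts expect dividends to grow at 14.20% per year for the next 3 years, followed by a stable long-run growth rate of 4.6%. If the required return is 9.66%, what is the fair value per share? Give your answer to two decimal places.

Two-stage DDM. Project D₁…D_3 at 0.142, terminal growth 0.046, discount at r = 0.0966.
D_1 = 8.7477
D_2 = 9.9899
D_3 = 11.4085
Terminal value at t=3: TV = D_4/(r−g) = 11.9333/(0.0966−0.046) = 235.8350
P₀ = 8.7477/(1+0.0966)^1 + 9.9899/(1+0.0966)^2 + 11.4085/(1+0.0966)^3 + 235.8350/(1+0.0966)^3 = 203.7754

CHF 203.78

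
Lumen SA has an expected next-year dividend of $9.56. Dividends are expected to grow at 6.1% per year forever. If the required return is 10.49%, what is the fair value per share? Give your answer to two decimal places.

Gordon growth model: P₀ = D₁/(r − g), with D₁ = 9.56 given directly.
P₀ = 9.5600 / (0.1049 − 0.061) = 9.5600 / 0.0439 = 217.7677

$217.77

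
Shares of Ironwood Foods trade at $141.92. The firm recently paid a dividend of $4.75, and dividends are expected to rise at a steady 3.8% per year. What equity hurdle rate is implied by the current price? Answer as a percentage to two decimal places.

Rearranging the constant-growth DDM: r = D₁/P₀ + g.
D₁ = 4.75 × (1 + 0.038) = 4.9305.
r = 4.9305 / 141.92 + 0.038 = 0.03474 + 0.038 = 0.07274

7.27%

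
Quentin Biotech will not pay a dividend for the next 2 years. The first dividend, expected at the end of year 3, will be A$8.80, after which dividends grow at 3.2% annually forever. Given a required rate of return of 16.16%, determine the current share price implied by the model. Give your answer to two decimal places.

Deferred-dividend DDM. At t=2 the remaining stream is a growing perpetuity with first payment D_3 = 8.80.
V_2 = D_3/(r−g) = 8.80/(0.1616−0.032) = 67.9012
P₀ = V_2/(1+r)^2 = 67.9012/(1+0.1616)^2 = 50.3228

A$50.32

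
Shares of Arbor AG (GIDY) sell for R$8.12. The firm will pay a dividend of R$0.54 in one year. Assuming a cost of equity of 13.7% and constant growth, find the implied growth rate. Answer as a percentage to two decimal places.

7.05%

From P₀ = D₁/(r − g), the implied growth is g = r − D₁/P₀.
g = 0.137 − 0.54/8.12 = 0.137 − 0.06650 = 0.07050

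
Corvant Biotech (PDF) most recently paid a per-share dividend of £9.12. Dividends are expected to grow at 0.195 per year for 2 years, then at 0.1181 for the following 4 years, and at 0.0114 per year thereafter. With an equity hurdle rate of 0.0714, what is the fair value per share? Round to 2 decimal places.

£298.90

Three-stage DDM. Project D₁…D_6; terminal Gordon value at t=6 with g = 0.0114; discount at r = 0.0714.
D_1 = 10.8984
D_2 = 13.0236
D_3 = 14.5617
D_4 = 16.2814
D_5 = 18.2042
D_6 = 20.3542
TV_6 = 20.5862/(0.0714−0.0114) = 343.1033
P₀ = Σ Dₜ/(1+r)ᵗ + TV_6/(1+r)^6 = 298.9033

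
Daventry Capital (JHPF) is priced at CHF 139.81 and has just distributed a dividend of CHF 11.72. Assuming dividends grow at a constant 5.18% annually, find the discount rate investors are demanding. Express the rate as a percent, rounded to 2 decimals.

Rearranging the constant-growth DDM: r = D₁/P₀ + g.
D₁ = 11.72 × (1 + 0.0518) = 12.3271.
r = 12.3271 / 139.81 + 0.0518 = 0.08817 + 0.0518 = 0.13997

14.00%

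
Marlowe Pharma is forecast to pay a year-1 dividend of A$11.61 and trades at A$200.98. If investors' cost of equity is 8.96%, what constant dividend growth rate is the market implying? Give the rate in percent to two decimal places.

From P₀ = D₁/(r − g), the implied growth is g = r − D₁/P₀.
g = 0.0896 − 11.61/200.98 = 0.0896 − 0.05777 = 0.03183

3.18%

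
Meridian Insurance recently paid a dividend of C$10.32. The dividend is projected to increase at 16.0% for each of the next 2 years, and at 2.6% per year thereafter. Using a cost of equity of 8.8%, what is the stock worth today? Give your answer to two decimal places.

Two-stage DDM. Project D₁…D_2 at 0.16, terminal growth 0.026, discount at r = 0.088.
D_1 = 11.9712
D_2 = 13.8866
Terminal value at t=2: TV = D_3/(r−g) = 14.2476/(0.088−0.026) = 229.8007
P₀ = 11.9712/(1+0.088)^1 + 13.8866/(1+0.088)^2 + 229.8007/(1+0.088)^2 = 216.8644

C$216.86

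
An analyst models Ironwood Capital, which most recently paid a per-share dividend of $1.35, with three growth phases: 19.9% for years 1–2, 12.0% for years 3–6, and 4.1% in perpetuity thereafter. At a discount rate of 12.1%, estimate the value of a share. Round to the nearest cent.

Three-stage DDM. Project D₁…D_6; terminal Gordon value at t=6 with g = 0.041; discount at r = 0.121.
D_1 = 1.6187
D_2 = 1.9408
D_3 = 2.1737
D_4 = 2.4345
D_5 = 2.7266
D_6 = 3.0538
TV_6 = 3.1790/(0.121−0.041) = 39.7379
P₀ = Σ Dₜ/(1+r)ᵗ + TV_6/(1+r)^6 = 29.1771

$29.18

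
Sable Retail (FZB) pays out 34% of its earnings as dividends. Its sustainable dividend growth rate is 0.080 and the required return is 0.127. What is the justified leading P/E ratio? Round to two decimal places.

7.23

Justified leading P/E = b/(r−g) = 0.34/(0.127−0.08) = 7.2340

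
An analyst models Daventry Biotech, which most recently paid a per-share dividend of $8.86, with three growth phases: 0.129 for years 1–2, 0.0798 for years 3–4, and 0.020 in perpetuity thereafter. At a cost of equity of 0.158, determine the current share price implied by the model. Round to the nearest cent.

Three-stage DDM. Project D₁…D_4; terminal Gordon value at t=4 with g = 0.02; discount at r = 0.158.
D_1 = 10.0029
D_2 = 11.2933
D_3 = 12.1945
D_4 = 13.1676
TV_4 = 13.4310/(0.158−0.02) = 97.3261
P₀ = Σ Dₜ/(1+r)ᵗ + TV_4/(1+r)^4 = 86.3604

$86.36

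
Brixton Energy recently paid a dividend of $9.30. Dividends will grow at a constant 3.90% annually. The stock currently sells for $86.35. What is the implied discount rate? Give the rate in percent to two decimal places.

15.09%

Rearranging the constant-growth DDM: r = D₁/P₀ + g.
D₁ = 9.30 × (1 + 0.039) = 9.6627.
r = 9.6627 / 86.35 + 0.039 = 0.11190 + 0.039 = 0.15090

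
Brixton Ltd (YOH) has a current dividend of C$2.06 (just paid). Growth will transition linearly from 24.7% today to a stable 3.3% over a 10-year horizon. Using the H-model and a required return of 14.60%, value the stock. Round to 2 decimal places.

C$38.34

H-model: P₀ = D₀[(1+g_L) + H(g_S−g_L)]/(r−g_L), with H = 10/2 = 5.
P₀ = 2.06 × [(1+0.033) + 5×(0.247−0.033)] / (0.146−0.033)
   = 2.06 × 2.1030 / 0.113 = 38.3379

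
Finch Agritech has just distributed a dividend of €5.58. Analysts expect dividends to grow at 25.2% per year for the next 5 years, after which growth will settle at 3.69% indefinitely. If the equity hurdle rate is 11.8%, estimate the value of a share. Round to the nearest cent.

Two-stage DDM. Project D₁…D_5 at 0.252, terminal growth 0.0369, discount at r = 0.118.
D_1 = 6.9862
D_2 = 8.7467
D_3 = 10.9508
D_4 = 13.7104
D_5 = 17.1655
Terminal value at t=5: TV = D_6/(r−g) = 17.7989/(0.118−0.0369) = 219.4683
P₀ = 6.9862/(1+0.118)^1 + 8.7467/(1+0.118)^2 + 10.9508/(1+0.118)^3 + 13.7104/(1+0.118)^4 + 17.1655/(1+0.118)^5 + 219.4683/(1+0.118)^5 = 165.3365

€165.34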